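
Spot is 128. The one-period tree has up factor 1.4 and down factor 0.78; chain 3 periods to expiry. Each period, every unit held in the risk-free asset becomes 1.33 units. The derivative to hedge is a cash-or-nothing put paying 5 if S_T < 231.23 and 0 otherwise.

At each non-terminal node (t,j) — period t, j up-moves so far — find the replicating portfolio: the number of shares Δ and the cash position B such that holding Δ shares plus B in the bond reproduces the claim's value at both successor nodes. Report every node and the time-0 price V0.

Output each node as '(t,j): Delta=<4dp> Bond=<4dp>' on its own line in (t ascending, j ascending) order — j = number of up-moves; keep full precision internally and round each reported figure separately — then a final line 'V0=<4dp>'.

(0,0): Delta=-0.0280 Bond=4.2293
(1,0): Delta=0.0000 Bond=2.8266
(1,1): Delta=-0.0300 Bond=5.9812
(2,0): Delta=0.0000 Bond=3.7594
(2,1): Delta=0.0000 Bond=3.7594
(2,2): Delta=-0.0321 Bond=8.4890
V0=0.6416

Since d<R<u, set p* = (R−d)/(u−d) = 0.8871; price each node as the discounted p*-expectation of its children.
Terminal values V(3,·): V(3,0)=5.0000, V(3,1)=5.0000, V(3,2)=5.0000, V(3,3)=0.0000
Node (2,0) S=77.8752: V=(p*·5.0000+(1−p*)·5.0000)/1.33=3.7594; Δ=(5.0000−5.0000)/(109.0253−60.7427)=0.0000; B=V−Δ·S=3.7594
Node (2,1) S=139.7760: V=(p*·5.0000+(1−p*)·5.0000)/1.33=3.7594; Δ=(5.0000−5.0000)/(195.6864−109.0253)=0.0000; B=V−Δ·S=3.7594
Node (2,2) S=250.8800: V=(p*·0.0000+(1−p*)·5.0000)/1.33=0.4244; Δ=(0.0000−5.0000)/(351.2320−195.6864)=-0.0321; B=V−Δ·S=8.4890
Node (1,0) S=99.8400: V=(p*·3.7594+(1−p*)·3.7594)/1.33=2.8266; Δ=(3.7594−3.7594)/(139.7760−77.8752)=0.0000; B=V−Δ·S=2.8266
Node (1,1) S=179.2000: V=(p*·0.4244+(1−p*)·3.7594)/1.33=0.6022; Δ=(0.4244−3.7594)/(250.8800−139.7760)=-0.0300; B=V−Δ·S=5.9812
Node (0,0) S=128.0000: V=(p*·0.6022+(1−p*)·2.8266)/1.33=0.6416; Δ=(0.6022−2.8266)/(179.2000−99.8400)=-0.0280; B=V−Δ·S=4.2293
The time-0 hedge costs 0.6416, which is the no-arbitrage price.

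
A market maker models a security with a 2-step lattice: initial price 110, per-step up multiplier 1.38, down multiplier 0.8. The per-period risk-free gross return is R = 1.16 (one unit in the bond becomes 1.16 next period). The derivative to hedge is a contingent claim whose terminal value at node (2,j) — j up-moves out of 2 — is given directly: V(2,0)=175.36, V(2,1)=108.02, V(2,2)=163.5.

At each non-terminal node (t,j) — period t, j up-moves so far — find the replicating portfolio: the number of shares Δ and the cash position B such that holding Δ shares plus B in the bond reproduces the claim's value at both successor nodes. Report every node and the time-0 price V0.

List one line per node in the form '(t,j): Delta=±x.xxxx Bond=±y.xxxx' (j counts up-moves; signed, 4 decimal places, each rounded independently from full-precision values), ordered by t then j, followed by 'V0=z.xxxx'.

Risk-neutral probability p* = (R−d)/(u−d) = (1.16−0.8)/(1.38−0.8) = 0.6207.
Terminal values V(2,·): V(2,0)=175.3600, V(2,1)=108.0200, V(2,2)=163.5000
Node (1,0) S=88.0000: V=(p*·108.0200+(1−p*)·175.3600)/1.16=115.1403; Δ=(108.0200−175.3600)/(121.4400−70.4000)=-1.3194; B=V−Δ·S=231.2438
Node (1,1) S=151.8000: V=(p*·163.5000+(1−p*)·108.0200)/1.16=122.8068; Δ=(163.5000−108.0200)/(209.4840−121.4400)=0.6301; B=V−Δ·S=27.1516
Node (0,0) S=110.0000: V=(p*·122.8068+(1−p*)·115.1403)/1.16=103.3610; Δ=(122.8068−115.1403)/(151.8000−88.0000)=0.1202; B=V−Δ·S=90.1430
The time-0 hedge costs 103.3610, which is the no-arbitrage price.

(0,0): Delta=0.1202 Bond=90.1430
(1,0): Delta=-1.3194 Bond=231.2438
(1,1): Delta=0.6301 Bond=27.1516
V0=103.3610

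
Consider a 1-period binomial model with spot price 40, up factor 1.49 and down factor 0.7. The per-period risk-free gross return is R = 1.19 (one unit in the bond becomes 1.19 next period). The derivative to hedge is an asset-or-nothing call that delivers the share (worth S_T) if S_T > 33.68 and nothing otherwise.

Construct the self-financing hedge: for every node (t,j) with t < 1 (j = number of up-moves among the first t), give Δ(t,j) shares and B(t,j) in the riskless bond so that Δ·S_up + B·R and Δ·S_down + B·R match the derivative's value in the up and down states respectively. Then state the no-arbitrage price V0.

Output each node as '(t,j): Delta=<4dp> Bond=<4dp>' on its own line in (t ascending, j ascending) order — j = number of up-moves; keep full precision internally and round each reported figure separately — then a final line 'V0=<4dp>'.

(0,0): Delta=1.8861 Bond=-44.3783
V0=31.0648

Since d<R<u, set p* = (R−d)/(u−d) = 0.6203; price each node as the discounted p*-expectation of its children.
Terminal payoffs: V(1,0)=0.0000, V(1,1)=59.6000
Node (0,0) S=40.0000: V=(p*·59.6000+(1−p*)·0.0000)/1.19=31.0648; Δ=(59.6000−0.0000)/(59.6000−28.0000)=1.8861; B=V−Δ·S=-44.3783
The time-0 hedge costs 31.0648, which is the no-arbitrage price.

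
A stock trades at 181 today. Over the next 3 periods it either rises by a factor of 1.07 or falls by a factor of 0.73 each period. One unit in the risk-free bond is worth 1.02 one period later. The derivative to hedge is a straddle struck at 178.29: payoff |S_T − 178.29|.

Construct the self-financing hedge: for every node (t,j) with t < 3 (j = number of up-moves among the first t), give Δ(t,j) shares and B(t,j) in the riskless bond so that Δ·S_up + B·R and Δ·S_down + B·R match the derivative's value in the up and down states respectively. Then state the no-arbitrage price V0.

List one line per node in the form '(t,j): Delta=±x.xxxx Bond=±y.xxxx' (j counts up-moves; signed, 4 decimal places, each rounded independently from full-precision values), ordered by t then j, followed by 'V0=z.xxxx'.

The replicating-portfolio and risk-neutral prices coincide; use p* = (1.02−0.73)/(1.07−0.73) = 0.8529 for the latter.
At expiry t=3: V(3,0)=107.8779, V(3,1)=75.0833, V(3,2)=27.0144, V(3,3)=43.4428
(2,0): S=96.4549. Δ = (V_up−V_dn)/(S_up−S_dn) = (75.0833−107.8779)/(103.2067−70.4121) = -1.0000. V = [p*·75.0833 + (1−p*)·107.8779]/1.02 = 78.3392. B = V − Δ·S = 174.7941.
(2,1): S=141.3791. Δ = (V_up−V_dn)/(S_up−S_dn) = (27.0144−75.0833)/(151.2756−103.2067) = -1.0000. V = [p*·27.0144 + (1−p*)·75.0833]/1.02 = 33.4150. B = V − Δ·S = 174.7941.
(2,2): S=207.2269. Δ = (V_up−V_dn)/(S_up−S_dn) = (43.4428−27.0144)/(221.7328−151.2756) = 0.2332. V = [p*·43.4428 + (1−p*)·27.0144]/1.02 = 40.2224. B = V − Δ·S = -8.0965.
(1,0): S=132.1300. Δ = (V_up−V_dn)/(S_up−S_dn) = (33.4150−78.3392)/(141.3791−96.4549) = -1.0000. V = [p*·33.4150 + (1−p*)·78.3392]/1.02 = 39.2368. B = V − Δ·S = 171.3668.
(1,1): S=193.6700. Δ = (V_up−V_dn)/(S_up−S_dn) = (40.2224−33.4150)/(207.2269−141.3791) = 0.1034. V = [p*·40.2224 + (1−p*)·33.4150]/1.02 = 38.4523. B = V − Δ·S = 18.4306.
(0,0): S=181.0000. Δ = (V_up−V_dn)/(S_up−S_dn) = (38.4523−39.2368)/(193.6700−132.1300) = -0.0127. V = [p*·38.4523 + (1−p*)·39.2368]/1.02 = 37.8114. B = V − Δ·S = 40.1188.
The time-0 hedge costs 37.8114, which is the no-arbitrage price.

(0,0): Delta=-0.0127 Bond=40.1188
(1,0): Delta=-1.0000 Bond=171.3668
(1,1): Delta=0.1034 Bond=18.4306
(2,0): Delta=-1.0000 Bond=174.7941
(2,1): Delta=-1.0000 Bond=174.7941
(2,2): Delta=0.2332 Bond=-8.0965
V0=37.8114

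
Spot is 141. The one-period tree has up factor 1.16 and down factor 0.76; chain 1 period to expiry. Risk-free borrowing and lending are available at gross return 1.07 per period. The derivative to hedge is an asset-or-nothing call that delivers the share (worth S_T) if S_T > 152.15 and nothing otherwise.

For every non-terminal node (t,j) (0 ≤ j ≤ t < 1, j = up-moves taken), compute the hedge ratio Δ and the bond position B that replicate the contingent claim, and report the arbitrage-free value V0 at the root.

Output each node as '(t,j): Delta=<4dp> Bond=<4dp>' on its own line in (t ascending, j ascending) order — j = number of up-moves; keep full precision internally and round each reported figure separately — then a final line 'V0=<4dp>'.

Under the risk-neutral measure, an up-move has probability p* = (R−d)/(u−d) = 0.7750 and values discount at R = 1.07.
At expiry t=1: V(1,0)=0.0000, V(1,1)=163.5600
  t=0,j=0: stock 141.0000 → up 163.5600 (V=163.5600), down 107.1600 (V=0.0000). Price 118.4664; hedge Δ=2.9000, bond B=-290.4336.
Each (Δ,B) replicates both successor values, so the strategy is self-financing and V0 is arbitrage-free.

(0,0): Delta=2.9000 Bond=-290.4336
V0=118.4664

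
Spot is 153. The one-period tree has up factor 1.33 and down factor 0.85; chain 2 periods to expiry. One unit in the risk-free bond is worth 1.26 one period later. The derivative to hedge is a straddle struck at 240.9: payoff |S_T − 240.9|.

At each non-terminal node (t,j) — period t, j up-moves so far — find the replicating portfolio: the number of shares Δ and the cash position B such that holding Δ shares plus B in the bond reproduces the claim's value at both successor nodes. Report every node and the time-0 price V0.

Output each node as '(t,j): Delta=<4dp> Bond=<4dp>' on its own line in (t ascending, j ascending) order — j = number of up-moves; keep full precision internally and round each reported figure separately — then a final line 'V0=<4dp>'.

Risk-neutral probability p* = (R−d)/(u−d) = (1.26−0.85)/(1.33−0.85) = 0.8542.
Terminal values V(2,·): V(2,0)=130.3575, V(2,1)=67.9335, V(2,2)=29.7417
Node (1,0) S=130.0500: V=(p*·67.9335+(1−p*)·130.3575)/1.26=61.1405; Δ=(67.9335−130.3575)/(172.9665−110.5425)=-1.0000; B=V−Δ·S=191.1905
Node (1,1) S=203.4900: V=(p*·29.7417+(1−p*)·67.9335)/1.26=28.0249; Δ=(29.7417−67.9335)/(270.6417−172.9665)=-0.3910; B=V−Δ·S=107.5911
Node (0,0) S=153.0000: V=(p*·28.0249+(1−p*)·61.1405)/1.26=26.0748; Δ=(28.0249−61.1405)/(203.4900−130.0500)=-0.4509; B=V−Δ·S=95.0656
Each (Δ,B) replicates both successor values, so the strategy is self-financing and V0 is arbitrage-free.

(0,0): Delta=-0.4509 Bond=95.0656
(1,0): Delta=-1.0000 Bond=191.1905
(1,1): Delta=-0.3910 Bond=107.5911
V0=26.0748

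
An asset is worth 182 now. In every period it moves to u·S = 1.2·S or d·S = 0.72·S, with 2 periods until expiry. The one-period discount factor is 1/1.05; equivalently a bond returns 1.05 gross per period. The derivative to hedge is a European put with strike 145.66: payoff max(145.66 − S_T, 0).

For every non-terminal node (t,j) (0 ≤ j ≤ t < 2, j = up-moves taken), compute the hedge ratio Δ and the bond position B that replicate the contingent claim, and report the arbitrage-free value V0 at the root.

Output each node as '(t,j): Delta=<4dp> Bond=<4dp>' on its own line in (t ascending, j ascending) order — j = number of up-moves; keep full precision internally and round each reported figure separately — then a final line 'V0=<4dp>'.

(0,0): Delta=-0.1748 Bond=36.3600
(1,0): Delta=-0.8158 Bond=122.1695
(1,1): Delta=0.0000 Bond=0.0000
V0=4.5450

Risk-neutral probability p* = (R−d)/(u−d) = (1.05−0.72)/(1.2−0.72) = 0.6875.
Terminal payoffs: V(2,0)=51.3112, V(2,1)=0.0000, V(2,2)=0.0000
Node (1,0) S=131.0400: V=(p*·0.0000+(1−p*)·51.3112)/1.05=15.2712; Δ=(0.0000−51.3112)/(157.2480−94.3488)=-0.8158; B=V−Δ·S=122.1695
Node (1,1) S=218.4000: V=(p*·0.0000+(1−p*)·0.0000)/1.05=0.0000; Δ=(0.0000−0.0000)/(262.0800−157.2480)=0.0000; B=V−Δ·S=0.0000
Node (0,0) S=182.0000: V=(p*·0.0000+(1−p*)·15.2712)/1.05=4.5450; Δ=(0.0000−15.2712)/(218.4000−131.0400)=-0.1748; B=V−Δ·S=36.3600
The time-0 hedge costs 4.5450, which is the no-arbitrage price.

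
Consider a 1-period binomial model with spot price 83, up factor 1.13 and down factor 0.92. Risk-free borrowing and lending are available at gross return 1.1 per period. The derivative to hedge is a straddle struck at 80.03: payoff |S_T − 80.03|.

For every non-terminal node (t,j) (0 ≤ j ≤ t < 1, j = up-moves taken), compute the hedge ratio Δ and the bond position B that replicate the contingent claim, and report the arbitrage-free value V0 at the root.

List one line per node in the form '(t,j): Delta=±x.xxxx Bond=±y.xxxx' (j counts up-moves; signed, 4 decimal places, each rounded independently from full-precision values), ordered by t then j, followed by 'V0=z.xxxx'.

(0,0): Delta=0.5789 Bond=-36.8489
V0=11.1987

Under the risk-neutral measure, an up-move has probability p* = (R−d)/(u−d) = 0.8571 and values discount at R = 1.1.
Payoff layer (t=1): V(1,0)=3.6700, V(1,1)=13.7600
(0,0): S=83.0000. Δ = (V_up−V_dn)/(S_up−S_dn) = (13.7600−3.6700)/(93.7900−76.3600) = 0.5789. V = [p*·13.7600 + (1−p*)·3.6700]/1.1 = 11.1987. B = V − Δ·S = -36.8489.
The time-0 hedge costs 11.1987, which is the no-arbitrage price.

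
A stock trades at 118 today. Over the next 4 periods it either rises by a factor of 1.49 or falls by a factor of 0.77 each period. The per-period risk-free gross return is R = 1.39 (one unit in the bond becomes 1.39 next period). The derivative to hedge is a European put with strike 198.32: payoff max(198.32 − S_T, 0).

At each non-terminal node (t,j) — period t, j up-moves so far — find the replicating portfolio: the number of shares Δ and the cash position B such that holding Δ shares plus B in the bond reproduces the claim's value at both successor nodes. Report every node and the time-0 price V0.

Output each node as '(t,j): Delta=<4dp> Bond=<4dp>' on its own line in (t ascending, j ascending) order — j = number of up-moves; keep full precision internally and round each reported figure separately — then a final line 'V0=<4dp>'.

(0,0): Delta=-0.0751 Bond=10.1542
(1,0): Delta=-0.4002 Bond=43.6558
(1,1): Delta=-0.0480 Bond=9.3496
(2,0): Delta=-1.0000 Bond=102.6448
(2,1): Delta=-0.3502 Bond=53.9133
(2,2): Delta=-0.0228 Bond=6.3963
(3,0): Delta=-1.0000 Bond=142.6763
(3,1): Delta=-1.0000 Bond=142.6763
(3,2): Delta=-0.2960 Bond=64.0142
(3,3): Delta=0.0000 Bond=0.0000
V0=1.2960

Since d<R<u, set p* = (R−d)/(u−d) = 0.8611; price each node as the discounted p*-expectation of its children.
At expiry t=4: V(4,0)=156.8394, V(4,1)=118.0524, V(4,2)=42.9969, V(4,3)=0.0000, V(4,4)=0.0000
(3,0): S=53.8709. Δ = (V_up−V_dn)/(S_up−S_dn) = (118.0524−156.8394)/(80.2676−41.4806) = -1.0000. V = [p*·118.0524 + (1−p*)·156.8394]/1.39 = 88.8054. B = V − Δ·S = 142.6763.
(3,1): S=104.2437. Δ = (V_up−V_dn)/(S_up−S_dn) = (42.9969−118.0524)/(155.3231−80.2676) = -1.0000. V = [p*·42.9969 + (1−p*)·118.0524]/1.39 = 38.4326. B = V − Δ·S = 142.6763.
(3,2): S=201.7183. Δ = (V_up−V_dn)/(S_up−S_dn) = (0.0000−42.9969)/(300.5602−155.3231) = -0.2960. V = [p*·0.0000 + (1−p*)·42.9969]/1.39 = 4.2963. B = V − Δ·S = 64.0142.
(3,3): S=390.3380. Δ = (V_up−V_dn)/(S_up−S_dn) = (0.0000−0.0000)/(581.6036−300.5602) = 0.0000. V = [p*·0.0000 + (1−p*)·0.0000]/1.39 = 0.0000. B = V − Δ·S = 0.0000.
(2,0): S=69.9622. Δ = (V_up−V_dn)/(S_up−S_dn) = (38.4326−88.8054)/(104.2437−53.8709) = -1.0000. V = [p*·38.4326 + (1−p*)·88.8054]/1.39 = 32.6826. B = V − Δ·S = 102.6448.
(2,1): S=135.3814. Δ = (V_up−V_dn)/(S_up−S_dn) = (4.2963−38.4326)/(201.7183−104.2437) = -0.3502. V = [p*·4.2963 + (1−p*)·38.4326]/1.39 = 6.5017. B = V − Δ·S = 53.9133.
(2,2): S=261.9718. Δ = (V_up−V_dn)/(S_up−S_dn) = (0.0000−4.2963)/(390.3380−201.7183) = -0.0228. V = [p*·0.0000 + (1−p*)·4.2963]/1.39 = 0.4293. B = V − Δ·S = 6.3963.
(1,0): S=90.8600. Δ = (V_up−V_dn)/(S_up−S_dn) = (6.5017−32.6826)/(135.3814−69.9622) = -0.4002. V = [p*·6.5017 + (1−p*)·32.6826]/1.39 = 7.2935. B = V − Δ·S = 43.6558.
(1,1): S=175.8200. Δ = (V_up−V_dn)/(S_up−S_dn) = (0.4293−6.5017)/(261.9718−135.3814) = -0.0480. V = [p*·0.4293 + (1−p*)·6.5017]/1.39 = 0.9156. B = V − Δ·S = 9.3496.
(0,0): S=118.0000. Δ = (V_up−V_dn)/(S_up−S_dn) = (0.9156−7.2935)/(175.8200−90.8600) = -0.0751. V = [p*·0.9156 + (1−p*)·7.2935]/1.39 = 1.2960. B = V − Δ·S = 10.1542.
Check: Δ(0,0)·S0 + B(0,0) = 1.2960 = V0.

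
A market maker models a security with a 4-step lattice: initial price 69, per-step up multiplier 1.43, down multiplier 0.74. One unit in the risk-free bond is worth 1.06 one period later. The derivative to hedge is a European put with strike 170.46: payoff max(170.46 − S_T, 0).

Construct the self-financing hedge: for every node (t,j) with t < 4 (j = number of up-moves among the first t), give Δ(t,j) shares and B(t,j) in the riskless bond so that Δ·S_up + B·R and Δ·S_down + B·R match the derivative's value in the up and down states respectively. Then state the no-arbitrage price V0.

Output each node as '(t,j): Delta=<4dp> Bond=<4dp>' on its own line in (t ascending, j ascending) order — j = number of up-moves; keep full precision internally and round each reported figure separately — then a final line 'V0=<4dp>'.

Risk-neutral probability p* = (R−d)/(u−d) = (1.06−0.74)/(1.43−0.74) = 0.4638.
Payoff layer (t=4): V(4,0)=149.7693, V(4,1)=130.4765, V(4,2)=93.1947, V(4,3)=21.1500, V(4,4)=0.0000
(3,0): S=27.9605. Δ = (V_up−V_dn)/(S_up−S_dn) = (130.4765−149.7693)/(39.9835−20.6907) = -1.0000. V = [p*·130.4765 + (1−p*)·149.7693]/1.06 = 132.8509. B = V − Δ·S = 160.8113.
(3,1): S=54.0317. Δ = (V_up−V_dn)/(S_up−S_dn) = (93.1947−130.4765)/(77.2653−39.9835) = -1.0000. V = [p*·93.1947 + (1−p*)·130.4765]/1.06 = 106.7796. B = V − Δ·S = 160.8113.
(3,2): S=104.4126. Δ = (V_up−V_dn)/(S_up−S_dn) = (21.1500−93.1947)/(149.3100−77.2653) = -1.0000. V = [p*·21.1500 + (1−p*)·93.1947]/1.06 = 56.3987. B = V − Δ·S = 160.8113.
(3,3): S=201.7703. Δ = (V_up−V_dn)/(S_up−S_dn) = (0.0000−21.1500)/(288.5315−149.3100) = -0.1519. V = [p*·0.0000 + (1−p*)·21.1500]/1.06 = 10.6993. B = V − Δ·S = 41.3515.
(2,0): S=37.7844. Δ = (V_up−V_dn)/(S_up−S_dn) = (106.7796−132.8509)/(54.0317−27.9605) = -1.0000. V = [p*·106.7796 + (1−p*)·132.8509]/1.06 = 113.9244. B = V − Δ·S = 151.7088.
(2,1): S=73.0158. Δ = (V_up−V_dn)/(S_up−S_dn) = (56.3987−106.7796)/(104.4126−54.0317) = -1.0000. V = [p*·56.3987 + (1−p*)·106.7796]/1.06 = 78.6930. B = V − Δ·S = 151.7088.
(2,2): S=141.0981. Δ = (V_up−V_dn)/(S_up−S_dn) = (10.6993−56.3987)/(201.7703−104.4126) = -0.4694. V = [p*·10.6993 + (1−p*)·56.3987]/1.06 = 33.2121. B = V − Δ·S = 99.4431.
(1,0): S=51.0600. Δ = (V_up−V_dn)/(S_up−S_dn) = (78.6930−113.9244)/(73.0158−37.7844) = -1.0000. V = [p*·78.6930 + (1−p*)·113.9244]/1.06 = 92.0615. B = V − Δ·S = 143.1215.
(1,1): S=98.6700. Δ = (V_up−V_dn)/(S_up−S_dn) = (33.2121−78.6930)/(141.0981−73.0158) = -0.6680. V = [p*·33.2121 + (1−p*)·78.6930]/1.06 = 54.3400. B = V − Δ·S = 120.2544.
(0,0): S=69.0000. Δ = (V_up−V_dn)/(S_up−S_dn) = (54.3400−92.0615)/(98.6700−51.0600) = -0.7923. V = [p*·54.3400 + (1−p*)·92.0615]/1.06 = 70.3467. B = V − Δ·S = 125.0155.
The time-0 hedge costs 70.3467, which is the no-arbitrage price.

(0,0): Delta=-0.7923 Bond=125.0155
(1,0): Delta=-1.0000 Bond=143.1215
(1,1): Delta=-0.6680 Bond=120.2544
(2,0): Delta=-1.0000 Bond=151.7088
(2,1): Delta=-1.0000 Bond=151.7088
(2,2): Delta=-0.4694 Bond=99.4431
(3,0): Delta=-1.0000 Bond=160.8113
(3,1): Delta=-1.0000 Bond=160.8113
(3,2): Delta=-1.0000 Bond=160.8113
(3,3): Delta=-0.1519 Bond=41.3515
V0=70.3467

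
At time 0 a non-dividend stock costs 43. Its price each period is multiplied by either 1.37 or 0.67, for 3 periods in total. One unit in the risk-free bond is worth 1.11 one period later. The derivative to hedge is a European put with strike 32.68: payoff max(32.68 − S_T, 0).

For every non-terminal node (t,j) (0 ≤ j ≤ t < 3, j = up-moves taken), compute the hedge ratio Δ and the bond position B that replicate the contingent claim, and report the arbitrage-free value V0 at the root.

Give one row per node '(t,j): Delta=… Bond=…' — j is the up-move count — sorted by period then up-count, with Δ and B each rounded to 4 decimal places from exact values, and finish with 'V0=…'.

The replicating-portfolio and risk-neutral prices coincide; use p* = (1.11−0.67)/(1.37−0.67) = 0.6286 for the latter.
At expiry t=3: V(3,0)=19.7472, V(3,1)=6.2353, V(3,2)=0.0000, V(3,3)=0.0000
Node (2,0) S=19.3027: V=(p*·6.2353+(1−p*)·19.7472)/1.11=10.1387; Δ=(6.2353−19.7472)/(26.4447−12.9328)=-1.0000; B=V−Δ·S=29.4414
Node (2,1) S=39.4697: V=(p*·0.0000+(1−p*)·6.2353)/1.11=2.0865; Δ=(0.0000−6.2353)/(54.0735−26.4447)=-0.2257; B=V−Δ·S=10.9940
Node (2,2) S=80.7067: V=(p*·0.0000+(1−p*)·0.0000)/1.11=0.0000; Δ=(0.0000−0.0000)/(110.5682−54.0735)=0.0000; B=V−Δ·S=0.0000
Node (1,0) S=28.8100: V=(p*·2.0865+(1−p*)·10.1387)/1.11=4.5741; Δ=(2.0865−10.1387)/(39.4697−19.3027)=-0.3993; B=V−Δ·S=16.0774
Node (1,1) S=58.9100: V=(p*·0.0000+(1−p*)·2.0865)/1.11=0.6982; Δ=(0.0000−2.0865)/(80.7067−39.4697)=-0.0506; B=V−Δ·S=3.6788
Node (0,0) S=43.0000: V=(p*·0.6982+(1−p*)·4.5741)/1.11=1.9260; Δ=(0.6982−4.5741)/(58.9100−28.8100)=-0.1288; B=V−Δ·S=7.4631
Root portfolio cost Δ·43+B reproduces V0=1.9260.

(0,0): Delta=-0.1288 Bond=7.4631
(1,0): Delta=-0.3993 Bond=16.0774
(1,1): Delta=-0.0506 Bond=3.6788
(2,0): Delta=-1.0000 Bond=29.4414
(2,1): Delta=-0.2257 Bond=10.9940
(2,2): Delta=0.0000 Bond=0.0000
V0=1.9260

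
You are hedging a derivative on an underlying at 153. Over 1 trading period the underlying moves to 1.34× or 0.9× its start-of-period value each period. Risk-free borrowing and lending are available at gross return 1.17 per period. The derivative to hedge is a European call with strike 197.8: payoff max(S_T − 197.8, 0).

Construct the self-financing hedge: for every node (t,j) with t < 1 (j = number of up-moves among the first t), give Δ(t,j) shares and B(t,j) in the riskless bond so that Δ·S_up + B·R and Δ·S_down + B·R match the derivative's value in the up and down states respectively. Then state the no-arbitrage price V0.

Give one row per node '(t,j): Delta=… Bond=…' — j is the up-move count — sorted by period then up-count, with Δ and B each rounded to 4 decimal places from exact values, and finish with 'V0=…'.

(0,0): Delta=0.1072 Bond=-12.6224
V0=3.7867

Since d<R<u, set p* = (R−d)/(u−d) = 0.6136; price each node as the discounted p*-expectation of its children.
Terminal values V(1,·): V(1,0)=0.0000, V(1,1)=7.2200
  t=0,j=0: stock 153.0000 → up 205.0200 (V=7.2200), down 137.7000 (V=0.0000). Price 3.7867; hedge Δ=0.1072, bond B=-12.6224.
Root portfolio cost Δ·153+B reproduces V0=3.7867.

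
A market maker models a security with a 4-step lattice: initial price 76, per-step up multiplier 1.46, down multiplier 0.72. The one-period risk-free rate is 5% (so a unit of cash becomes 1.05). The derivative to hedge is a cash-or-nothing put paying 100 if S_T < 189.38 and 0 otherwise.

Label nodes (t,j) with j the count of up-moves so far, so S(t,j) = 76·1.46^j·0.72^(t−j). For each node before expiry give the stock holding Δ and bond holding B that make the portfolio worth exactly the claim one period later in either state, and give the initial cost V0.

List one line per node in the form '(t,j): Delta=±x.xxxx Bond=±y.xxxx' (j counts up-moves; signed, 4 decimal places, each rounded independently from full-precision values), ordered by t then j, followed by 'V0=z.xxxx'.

Since d<R<u, set p* = (R−d)/(u−d) = 0.4459; price each node as the discounted p*-expectation of its children.
Terminal values V(4,·): V(4,0)=100.0000, V(4,1)=100.0000, V(4,2)=100.0000, V(4,3)=100.0000, V(4,4)=0.0000
  t=3,j=0: stock 28.3668 → up 41.4156 (V=100.0000), down 20.4241 (V=100.0000). Price 95.2381; hedge Δ=0.0000, bond B=95.2381.
  t=3,j=1: stock 57.5217 → up 83.9816 (V=100.0000), down 41.4156 (V=100.0000). Price 95.2381; hedge Δ=0.0000, bond B=95.2381.
  t=3,j=2: stock 116.6412 → up 170.2961 (V=100.0000), down 83.9816 (V=100.0000). Price 95.2381; hedge Δ=0.0000, bond B=95.2381.
  t=3,j=3: stock 236.5223 → up 345.3226 (V=0.0000), down 170.2961 (V=100.0000). Price 52.7671; hedge Δ=-0.5713, bond B=187.9022.
  t=2,j=0: stock 39.3984 → up 57.5217 (V=95.2381), down 28.3668 (V=95.2381). Price 90.7029; hedge Δ=0.0000, bond B=90.7029.
  t=2,j=1: stock 79.8912 → up 116.6412 (V=95.2381), down 57.5217 (V=95.2381). Price 90.7029; hedge Δ=0.0000, bond B=90.7029.
  t=2,j=2: stock 162.0016 → up 236.5223 (V=52.7671), down 116.6412 (V=95.2381). Price 72.6651; hedge Δ=-0.3543, bond B=130.0584.
  t=1,j=0: stock 54.7200 → up 79.8912 (V=90.7029), down 39.3984 (V=90.7029). Price 86.3838; hedge Δ=0.0000, bond B=86.3838.
  t=1,j=1: stock 110.9600 → up 162.0016 (V=72.6651), down 79.8912 (V=90.7029). Price 78.7229; hedge Δ=-0.2197, bond B=103.0984.
  t=0,j=0: stock 76.0000 → up 110.9600 (V=78.7229), down 54.7200 (V=86.3838). Price 79.0166; hedge Δ=-0.1362, bond B=89.3691.
Self-financing check: at every node Δ·S+B equals the discounted successor values.

(0,0): Delta=-0.1362 Bond=89.3691
(1,0): Delta=0.0000 Bond=86.3838
(1,1): Delta=-0.2197 Bond=103.0984
(2,0): Delta=0.0000 Bond=90.7029
(2,1): Delta=0.0000 Bond=90.7029
(2,2): Delta=-0.3543 Bond=130.0584
(3,0): Delta=0.0000 Bond=95.2381
(3,1): Delta=0.0000 Bond=95.2381
(3,2): Delta=0.0000 Bond=95.2381
(3,3): Delta=-0.5713 Bond=187.9022
V0=79.0166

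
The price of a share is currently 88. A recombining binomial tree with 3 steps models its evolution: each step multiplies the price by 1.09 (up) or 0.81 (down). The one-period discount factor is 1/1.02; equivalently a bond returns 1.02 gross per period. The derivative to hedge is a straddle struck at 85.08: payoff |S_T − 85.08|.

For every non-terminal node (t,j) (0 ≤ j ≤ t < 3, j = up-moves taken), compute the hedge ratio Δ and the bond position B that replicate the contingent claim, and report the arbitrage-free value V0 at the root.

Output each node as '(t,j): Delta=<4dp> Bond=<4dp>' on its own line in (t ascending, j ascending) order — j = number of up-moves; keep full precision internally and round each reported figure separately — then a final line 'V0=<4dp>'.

(0,0): Delta=0.2675 Bond=-8.4029
(1,0): Delta=-1.0000 Bond=81.7762
(1,1): Delta=0.5815 Bond=-38.6867
(2,0): Delta=-1.0000 Bond=83.4118
(2,1): Delta=-1.0000 Bond=83.4118
(2,2): Delta=0.9732 Bond=-80.4178
V0=15.1369

No-arbitrage ⇒ martingale measure with p* = (R−d)/(u−d) = 0.7500.
Terminal payoffs: V(3,0)=38.3132, V(3,1)=22.1469, V(3,2)=0.3922, V(3,3)=28.8826
  t=2,j=0: stock 57.7368 → up 62.9331 (V=22.1469), down 46.7668 (V=38.3132). Price 25.6750; hedge Δ=-1.0000, bond B=83.4118.
  t=2,j=1: stock 77.6952 → up 84.6878 (V=0.3922), down 62.9331 (V=22.1469). Price 5.7166; hedge Δ=-1.0000, bond B=83.4118.
  t=2,j=2: stock 104.5528 → up 113.9626 (V=28.8826), down 84.6878 (V=0.3922). Price 21.3333; hedge Δ=0.9732, bond B=-80.4178.
  t=1,j=0: stock 71.2800 → up 77.6952 (V=5.7166), down 57.7368 (V=25.6750). Price 10.4962; hedge Δ=-1.0000, bond B=81.7762.
  t=1,j=1: stock 95.9200 → up 104.5528 (V=21.3333), down 77.6952 (V=5.7166). Price 17.0874; hedge Δ=0.5815, bond B=-38.6867.
  t=0,j=0: stock 88.0000 → up 95.9200 (V=17.0874), down 71.2800 (V=10.4962). Price 15.1369; hedge Δ=0.2675, bond B=-8.4029.
Each (Δ,B) replicates both successor values, so the strategy is self-financing and V0 is arbitrage-free.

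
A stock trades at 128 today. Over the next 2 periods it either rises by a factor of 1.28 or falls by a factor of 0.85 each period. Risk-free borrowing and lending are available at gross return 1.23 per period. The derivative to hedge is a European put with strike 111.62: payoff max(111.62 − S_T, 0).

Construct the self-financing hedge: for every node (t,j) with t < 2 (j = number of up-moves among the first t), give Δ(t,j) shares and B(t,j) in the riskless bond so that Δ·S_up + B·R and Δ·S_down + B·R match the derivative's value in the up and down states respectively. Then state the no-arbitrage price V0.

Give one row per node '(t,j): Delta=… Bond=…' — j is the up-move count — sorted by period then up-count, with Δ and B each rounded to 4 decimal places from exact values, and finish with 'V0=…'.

(0,0): Delta=-0.0329 Bond=4.3790
(1,0): Delta=-0.4091 Bond=46.3210
(1,1): Delta=0.0000 Bond=0.0000
V0=0.1711

Under the risk-neutral measure, an up-move has probability p* = (R−d)/(u−d) = 0.8837 and values discount at R = 1.23.
At expiry t=2: V(2,0)=19.1400, V(2,1)=0.0000, V(2,2)=0.0000
Node (1,0) S=108.8000: V=(p*·0.0000+(1−p*)·19.1400)/1.23=1.8094; Δ=(0.0000−19.1400)/(139.2640−92.4800)=-0.4091; B=V−Δ·S=46.3210
Node (1,1) S=163.8400: V=(p*·0.0000+(1−p*)·0.0000)/1.23=0.0000; Δ=(0.0000−0.0000)/(209.7152−139.2640)=0.0000; B=V−Δ·S=0.0000
Node (0,0) S=128.0000: V=(p*·0.0000+(1−p*)·1.8094)/1.23=0.1711; Δ=(0.0000−1.8094)/(163.8400−108.8000)=-0.0329; B=V−Δ·S=4.3790
Self-financing check: at every node Δ·S+B equals the discounted successor values.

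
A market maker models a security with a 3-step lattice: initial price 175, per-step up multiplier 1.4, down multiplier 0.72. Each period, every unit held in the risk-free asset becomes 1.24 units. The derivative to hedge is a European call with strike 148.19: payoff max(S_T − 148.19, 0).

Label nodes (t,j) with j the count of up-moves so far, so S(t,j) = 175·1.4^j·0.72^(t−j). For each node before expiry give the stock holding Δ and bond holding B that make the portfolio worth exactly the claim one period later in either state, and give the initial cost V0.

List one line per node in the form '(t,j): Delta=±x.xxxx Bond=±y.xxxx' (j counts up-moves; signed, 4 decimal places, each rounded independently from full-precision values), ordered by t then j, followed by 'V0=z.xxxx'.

(0,0): Delta=0.9397 Bond=-65.1896
(1,0): Delta=0.7109 Bond=-52.0115
(1,1): Delta=0.9759 Bond=-89.7040
(2,0): Delta=0.0000 Bond=0.0000
(2,1): Delta=0.8234 Bond=-84.3387
(2,2): Delta=1.0000 Bond=-119.5081
V0=99.2535

No-arbitrage ⇒ martingale measure with p* = (R−d)/(u−d) = 0.7647.
At expiry t=3: V(3,0)=0.0000, V(3,1)=0.0000, V(3,2)=98.7700, V(3,3)=332.0100
Node (2,0) S=90.7200: V=(p*·0.0000+(1−p*)·0.0000)/1.24=0.0000; Δ=(0.0000−0.0000)/(127.0080−65.3184)=0.0000; B=V−Δ·S=0.0000
Node (2,1) S=176.4000: V=(p*·98.7700+(1−p*)·0.0000)/1.24=60.9113; Δ=(98.7700−0.0000)/(246.9600−127.0080)=0.8234; B=V−Δ·S=-84.3387
Node (2,2) S=343.0000: V=(p*·332.0100+(1−p*)·98.7700)/1.24=223.4919; Δ=(332.0100−98.7700)/(480.2000−246.9600)=1.0000; B=V−Δ·S=-119.5081
Node (1,0) S=126.0000: V=(p*·60.9113+(1−p*)·0.0000)/1.24=37.5639; Δ=(60.9113−0.0000)/(176.4000−90.7200)=0.7109; B=V−Δ·S=-52.0115
Node (1,1) S=245.0000: V=(p*·223.4919+(1−p*)·60.9113)/1.24=149.3852; Δ=(223.4919−60.9113)/(343.0000−176.4000)=0.9759; B=V−Δ·S=-89.7040
Node (0,0) S=175.0000: V=(p*·149.3852+(1−p*)·37.5639)/1.24=99.2535; Δ=(149.3852−37.5639)/(245.0000−126.0000)=0.9397; B=V−Δ·S=-65.1896
The time-0 hedge costs 99.2535, which is the no-arbitrage price.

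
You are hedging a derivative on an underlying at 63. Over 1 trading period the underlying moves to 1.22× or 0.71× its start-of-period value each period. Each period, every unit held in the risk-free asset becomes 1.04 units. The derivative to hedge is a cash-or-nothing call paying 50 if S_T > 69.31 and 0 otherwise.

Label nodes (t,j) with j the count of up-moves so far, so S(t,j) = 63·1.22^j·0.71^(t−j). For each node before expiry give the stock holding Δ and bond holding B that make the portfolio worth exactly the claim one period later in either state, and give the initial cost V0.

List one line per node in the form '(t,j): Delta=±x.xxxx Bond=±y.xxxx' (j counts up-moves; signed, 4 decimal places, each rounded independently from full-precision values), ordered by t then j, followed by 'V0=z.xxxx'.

The replicating-portfolio and risk-neutral prices coincide; use p* = (1.04−0.71)/(1.22−0.71) = 0.6471 for the latter.
Payoff layer (t=1): V(1,0)=0.0000, V(1,1)=50.0000
  t=0,j=0: stock 63.0000 → up 76.8600 (V=50.0000), down 44.7300 (V=0.0000). Price 31.1086; hedge Δ=1.5562, bond B=-66.9306.
Each (Δ,B) replicates both successor values, so the strategy is self-financing and V0 is arbitrage-free.

(0,0): Delta=1.5562 Bond=-66.9306
V0=31.1086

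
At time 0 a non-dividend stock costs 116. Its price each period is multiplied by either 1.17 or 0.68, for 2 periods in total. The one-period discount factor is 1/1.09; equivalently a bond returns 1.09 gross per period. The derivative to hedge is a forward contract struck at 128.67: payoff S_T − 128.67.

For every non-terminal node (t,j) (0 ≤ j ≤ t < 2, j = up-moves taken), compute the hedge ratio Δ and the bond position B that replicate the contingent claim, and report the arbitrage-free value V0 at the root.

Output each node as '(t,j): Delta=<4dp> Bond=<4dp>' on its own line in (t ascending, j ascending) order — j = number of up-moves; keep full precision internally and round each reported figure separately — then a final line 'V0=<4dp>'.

No-arbitrage ⇒ martingale measure with p* = (R−d)/(u−d) = 0.8367.
Terminal values V(2,·): V(2,0)=-75.0316, V(2,1)=-36.3804, V(2,2)=30.1224
Node (1,0) S=78.8800: V=(p*·-36.3804+(1−p*)·-75.0316)/1.09=-39.1659; Δ=(-36.3804−-75.0316)/(92.2896−53.6384)=1.0000; B=V−Δ·S=-118.0459
Node (1,1) S=135.7200: V=(p*·30.1224+(1−p*)·-36.3804)/1.09=17.6741; Δ=(30.1224−-36.3804)/(158.7924−92.2896)=1.0000; B=V−Δ·S=-118.0459
Node (0,0) S=116.0000: V=(p*·17.6741+(1−p*)·-39.1659)/1.09=7.7010; Δ=(17.6741−-39.1659)/(135.7200−78.8800)=1.0000; B=V−Δ·S=-108.2990
Self-financing check: at every node Δ·S+B equals the discounted successor values.

(0,0): Delta=1.0000 Bond=-108.2990
(1,0): Delta=1.0000 Bond=-118.0459
(1,1): Delta=1.0000 Bond=-118.0459
V0=7.7010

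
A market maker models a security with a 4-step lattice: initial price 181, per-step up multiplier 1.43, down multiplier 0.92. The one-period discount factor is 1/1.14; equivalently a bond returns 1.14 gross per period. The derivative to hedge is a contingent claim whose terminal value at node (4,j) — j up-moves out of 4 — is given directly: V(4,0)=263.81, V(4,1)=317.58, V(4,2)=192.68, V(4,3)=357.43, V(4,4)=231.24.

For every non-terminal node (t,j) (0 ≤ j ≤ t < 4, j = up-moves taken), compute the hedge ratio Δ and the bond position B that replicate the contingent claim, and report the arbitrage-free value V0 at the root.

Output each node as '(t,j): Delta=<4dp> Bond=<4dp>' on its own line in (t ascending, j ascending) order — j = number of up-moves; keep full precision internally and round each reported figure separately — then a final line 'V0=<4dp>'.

No-arbitrage ⇒ martingale measure with p* = (R−d)/(u−d) = 0.4314.
At expiry t=4: V(4,0)=263.8100, V(4,1)=317.5800, V(4,2)=192.6800, V(4,3)=357.4300, V(4,4)=231.2400
Node (3,0) S=140.9425: V=(p*·317.5800+(1−p*)·263.8100)/1.14=251.7587; Δ=(317.5800−263.8100)/(201.5478−129.6671)=0.7480; B=V−Δ·S=146.3273
Node (3,1) S=219.0737: V=(p*·192.6800+(1−p*)·317.5800)/1.14=231.3172; Δ=(192.6800−317.5800)/(313.2754−201.5478)=-1.1179; B=V−Δ·S=476.2191
Node (3,2) S=340.5167: V=(p*·357.4300+(1−p*)·192.6800)/1.14=231.3584; Δ=(357.4300−192.6800)/(486.9389−313.2754)=0.9487; B=V−Δ·S=-91.6808
Node (3,3) S=529.2815: V=(p*·231.2400+(1−p*)·357.4300)/1.14=265.7852; Δ=(231.2400−357.4300)/(756.8725−486.9389)=-0.4675; B=V−Δ·S=513.2165
Node (2,0) S=153.1984: V=(p*·231.3172+(1−p*)·251.7587)/1.14=213.1059; Δ=(231.3172−251.7587)/(219.0737−140.9425)=-0.2616; B=V−Δ·S=253.1874
Node (2,1) S=238.1236: V=(p*·231.3584+(1−p*)·231.3172)/1.14=202.9254; Δ=(231.3584−231.3172)/(340.5167−219.0737)=0.0003; B=V−Δ·S=202.8445
Node (2,2) S=370.1269: V=(p*·265.7852+(1−p*)·231.3584)/1.14=215.9730; Δ=(265.7852−231.3584)/(529.2815−340.5167)=0.1824; B=V−Δ·S=148.4696
Node (1,0) S=166.5200: V=(p*·202.9254+(1−p*)·213.1059)/1.14=183.0828; Δ=(202.9254−213.1059)/(238.1236−153.1984)=-0.1199; B=V−Δ·S=203.0446
Node (1,1) S=258.8300: V=(p*·215.9730+(1−p*)·202.9254)/1.14=182.9419; Δ=(215.9730−202.9254)/(370.1269−238.1236)=0.0988; B=V−Δ·S=157.3585
Node (0,0) S=181.0000: V=(p*·182.9419+(1−p*)·183.0828)/1.14=160.5456; Δ=(182.9419−183.0828)/(258.8300−166.5200)=-0.0015; B=V−Δ·S=160.8218
Check: Δ(0,0)·S0 + B(0,0) = 160.5456 = V0.

(0,0): Delta=-0.0015 Bond=160.8218
(1,0): Delta=-0.1199 Bond=203.0446
(1,1): Delta=0.0988 Bond=157.3585
(2,0): Delta=-0.2616 Bond=253.1874
(2,1): Delta=0.0003 Bond=202.8445
(2,2): Delta=0.1824 Bond=148.4696
(3,0): Delta=0.7480 Bond=146.3273
(3,1): Delta=-1.1179 Bond=476.2191
(3,2): Delta=0.9487 Bond=-91.6808
(3,3): Delta=-0.4675 Bond=513.2165
V0=160.5456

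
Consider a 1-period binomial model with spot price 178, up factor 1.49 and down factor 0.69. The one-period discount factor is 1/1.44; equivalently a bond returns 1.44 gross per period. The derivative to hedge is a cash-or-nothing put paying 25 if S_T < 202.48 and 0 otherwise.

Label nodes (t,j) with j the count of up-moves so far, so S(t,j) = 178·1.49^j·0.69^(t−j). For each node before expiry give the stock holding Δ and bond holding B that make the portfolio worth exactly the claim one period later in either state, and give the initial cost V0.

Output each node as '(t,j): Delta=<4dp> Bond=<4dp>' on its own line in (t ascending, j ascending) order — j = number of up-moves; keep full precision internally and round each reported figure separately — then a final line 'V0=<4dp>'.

(0,0): Delta=-0.1756 Bond=32.3351
V0=1.0851

No-arbitrage ⇒ martingale measure with p* = (R−d)/(u−d) = 0.9375.
Terminal values V(1,·): V(1,0)=25.0000, V(1,1)=0.0000
Node (0,0) S=178.0000: V=(p*·0.0000+(1−p*)·25.0000)/1.44=1.0851; Δ=(0.0000−25.0000)/(265.2200−122.8200)=-0.1756; B=V−Δ·S=32.3351
Check: Δ(0,0)·S0 + B(0,0) = 1.0851 = V0.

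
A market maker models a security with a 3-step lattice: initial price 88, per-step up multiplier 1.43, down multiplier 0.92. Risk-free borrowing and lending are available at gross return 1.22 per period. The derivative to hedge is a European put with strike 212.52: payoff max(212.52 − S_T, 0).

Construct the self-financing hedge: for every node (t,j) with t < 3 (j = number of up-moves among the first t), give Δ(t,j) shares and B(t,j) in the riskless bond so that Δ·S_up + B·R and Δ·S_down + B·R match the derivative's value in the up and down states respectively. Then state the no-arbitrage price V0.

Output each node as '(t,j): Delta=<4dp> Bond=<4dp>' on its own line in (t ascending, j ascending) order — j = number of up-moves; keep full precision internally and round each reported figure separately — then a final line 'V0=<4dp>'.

(0,0): Delta=-0.7679 Bond=101.6328
(1,0): Delta=-1.0000 Bond=142.7842
(1,1): Delta=-0.6633 Bond=110.8375
(2,0): Delta=-1.0000 Bond=174.1967
(2,1): Delta=-1.0000 Bond=174.1967
(2,2): Delta=-0.5117 Bond=107.9392
V0=34.0591

Under the risk-neutral measure, an up-move has probability p* = (R−d)/(u−d) = 0.5882 and values discount at R = 1.22.
Terminal values V(3,·): V(3,0)=143.9955, V(3,1)=106.0090, V(3,2)=46.9649, V(3,3)=0.0000
  t=2,j=0: stock 74.4832 → up 106.5110 (V=106.0090), down 68.5245 (V=143.9955). Price 99.7135; hedge Δ=-1.0000, bond B=174.1967.
  t=2,j=1: stock 115.7728 → up 165.5551 (V=46.9649), down 106.5110 (V=106.0090). Price 58.4239; hedge Δ=-1.0000, bond B=174.1967.
  t=2,j=2: stock 179.9512 → up 257.3302 (V=0.0000), down 165.5551 (V=46.9649). Price 15.8512; hedge Δ=-0.5117, bond B=107.9392.
  t=1,j=0: stock 80.9600 → up 115.7728 (V=58.4239), down 74.4832 (V=99.7135). Price 61.8242; hedge Δ=-1.0000, bond B=142.7842.
  t=1,j=1: stock 125.8400 → up 179.9512 (V=15.8512), down 115.7728 (V=58.4239). Price 27.3616; hedge Δ=-0.6633, bond B=110.8375.
  t=0,j=0: stock 88.0000 → up 125.8400 (V=27.3616), down 80.9600 (V=61.8242). Price 34.0591; hedge Δ=-0.7679, bond B=101.6328.
Self-financing check: at every node Δ·S+B equals the discounted successor values.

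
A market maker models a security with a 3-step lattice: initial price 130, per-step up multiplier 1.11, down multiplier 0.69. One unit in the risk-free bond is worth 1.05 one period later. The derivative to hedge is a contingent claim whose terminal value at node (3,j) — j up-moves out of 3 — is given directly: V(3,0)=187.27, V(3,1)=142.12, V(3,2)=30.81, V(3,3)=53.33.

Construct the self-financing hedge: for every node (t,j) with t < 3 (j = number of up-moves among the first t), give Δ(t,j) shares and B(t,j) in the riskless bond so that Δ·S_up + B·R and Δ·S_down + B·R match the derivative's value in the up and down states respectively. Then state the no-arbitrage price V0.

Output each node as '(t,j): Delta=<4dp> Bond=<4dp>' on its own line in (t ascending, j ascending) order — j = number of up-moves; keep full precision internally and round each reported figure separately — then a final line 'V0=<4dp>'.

(0,0): Delta=-0.1933 Bond=69.4339
(1,0): Delta=-2.5749 Bond=286.5388
(1,1): Delta=0.0535 Bond=37.3001
(2,0): Delta=-1.7369 Bond=248.9952
(2,1): Delta=-2.6618 Bond=309.5109
(2,2): Delta=0.3348 Bond=-5.8925
V0=44.3055

Since d<R<u, set p* = (R−d)/(u−d) = 0.8571; price each node as the discounted p*-expectation of its children.
At expiry t=3: V(3,0)=187.2700, V(3,1)=142.1200, V(3,2)=30.8100, V(3,3)=53.3300
(2,0): S=61.8930. Δ = (V_up−V_dn)/(S_up−S_dn) = (142.1200−187.2700)/(68.7012−42.7062) = -1.7369. V = [p*·142.1200 + (1−p*)·187.2700]/1.05 = 141.4952. B = V − Δ·S = 248.9952.
(2,1): S=99.5670. Δ = (V_up−V_dn)/(S_up−S_dn) = (30.8100−142.1200)/(110.5194−68.7012) = -2.6618. V = [p*·30.8100 + (1−p*)·142.1200]/1.05 = 44.4871. B = V − Δ·S = 309.5109.
(2,2): S=160.1730. Δ = (V_up−V_dn)/(S_up−S_dn) = (53.3300−30.8100)/(177.7920−110.5194) = 0.3348. V = [p*·53.3300 + (1−p*)·30.8100]/1.05 = 47.7265. B = V − Δ·S = -5.8925.
(1,0): S=89.7000. Δ = (V_up−V_dn)/(S_up−S_dn) = (44.4871−141.4952)/(99.5670−61.8930) = -2.5749. V = [p*·44.4871 + (1−p*)·141.4952]/1.05 = 55.5670. B = V − Δ·S = 286.5388.
(1,1): S=144.3000. Δ = (V_up−V_dn)/(S_up−S_dn) = (47.7265−44.4871)/(160.1730−99.5670) = 0.0535. V = [p*·47.7265 + (1−p*)·44.4871]/1.05 = 45.0131. B = V − Δ·S = 37.3001.
(0,0): S=130.0000. Δ = (V_up−V_dn)/(S_up−S_dn) = (45.0131−55.5670)/(144.3000−89.7000) = -0.1933. V = [p*·45.0131 + (1−p*)·55.5670]/1.05 = 44.3055. B = V − Δ·S = 69.4339.
Each (Δ,B) replicates both successor values, so the strategy is self-financing and V0 is arbitrage-free.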